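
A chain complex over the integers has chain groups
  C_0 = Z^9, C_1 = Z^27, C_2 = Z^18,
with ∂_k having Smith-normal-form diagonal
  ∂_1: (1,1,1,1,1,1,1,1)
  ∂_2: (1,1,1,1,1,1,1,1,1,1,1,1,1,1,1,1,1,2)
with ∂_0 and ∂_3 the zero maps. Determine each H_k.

H_0 = Z,  H_1 = Z ⊕ Z_2,  H_2 = 0.

H_0: b_0 = 9 − 0 − 8 = 1; torsion from ∂_1 factors > 1: none. So H_0 = Z.
H_1: b_1 = 27 − 8 − 18 = 1; torsion from ∂_2 factors > 1: [2]. So H_1 = Z ⊕ Z_2.
H_2: b_2 = 18 − 18 − 0 = 0; torsion from ∂_3 factors > 1: none. So H_2 = 0.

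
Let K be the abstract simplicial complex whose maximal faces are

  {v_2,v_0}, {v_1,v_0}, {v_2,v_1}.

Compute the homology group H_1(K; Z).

H_1 = Z.

Fix the vertex order v_0 < v_1 < v_2 and write every simplex with vertices in increasing order. Then dim K = 1 and the simplices of K are:

  0-simplices (3): [v_0], [v_1], [v_2]
  1-simplices (3): [v_0,v_1], [v_0,v_2], [v_1,v_2]

giving chain groups C_0 ≅ Z^3, C_1 ≅ Z^3.

∂_1: C_1 → C_0 is given by ∂[p,q] = [q] − [p]. For instance
  ∂[v_0,v_2] = [v_2] − [v_0].
The 3×3 boundary matrix has rank 2 and Smith normal form diag(1,1).

Computing H_k = (kernel of ∂_k) / (image of ∂_{k+1}):

  H_1: rank ker ∂_1 − rank ∂_2 = (3 − 2) − 0 = 1, and there is no ∂_2, so H_1 = Z.

(K is a triangulation of the circle S^1.)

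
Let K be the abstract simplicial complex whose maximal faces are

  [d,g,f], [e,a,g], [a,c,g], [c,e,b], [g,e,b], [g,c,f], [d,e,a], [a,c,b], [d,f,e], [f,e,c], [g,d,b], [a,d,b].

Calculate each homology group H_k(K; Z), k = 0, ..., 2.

Take the total order a < b < c < d < e < f < g on the vertex set. Then K (dimension 2) consists of the simplices:

  0-simplices (7): a, b, c, d, e, f, g
  1-simplices (18): ab, ac, ad, ae, ag, bc, bd, be, bg, ce, cf, cg, de, df, dg, ef, eg, fg
  2-simplices (12): abc, abd, acg, ade, aeg, bce, bdg, beg, cef, cfg, def, dfg

giving chain groups C_0 ≅ Z^7, C_1 ≅ Z^18, C_2 ≅ Z^12.

The boundary map ∂_1: C_1 → C_0 sends each edge [p,q] (with p < q) to q − p. For instance
  ∂eg = g − e.
As a 7×18 matrix over Z this has rank 6, with invariant factors (1,1,1,1,1,1).

∂_2: C_2 → C_1 sends each 2-simplex [p,q,r] to [q,r] − [p,r] + [p,q]. For instance
  ∂ade = de − ae + ad,
  ∂abc = bc − ac + ab.
The resulting 18×12 matrix has rank 12, and its Smith normal form has invariant factors (1,1,1,1,1,1,1,1,1,1,1,2).

Computing H_k = (kernel of ∂_k) / (image of ∂_{k+1}):

  H_0: rank C_0 − rank ∂_1 = 7 − 6 = 1, and the invariant factors of ∂_1 are all 1, so H_0 ≅ Z.
  H_1: rank ker ∂_1 − rank ∂_2 = (18 − 6) − 12 = 0, and ∂_2 has invariant factor 2 > 1, so H_1 ≅ Z/2.
  H_2: rank ker ∂_2 − rank ∂_3 = (12 − 12) − 0 = 0, and there is no ∂_3, so H_2 ≅ 0.

H_0 ≅ Z,  H_1 ≅ Z/2,  H_2 = 0.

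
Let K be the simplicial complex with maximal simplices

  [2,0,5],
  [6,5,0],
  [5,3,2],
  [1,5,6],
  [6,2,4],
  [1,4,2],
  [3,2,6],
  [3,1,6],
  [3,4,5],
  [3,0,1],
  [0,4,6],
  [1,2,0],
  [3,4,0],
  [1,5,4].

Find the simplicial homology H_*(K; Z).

Take the total order 0 < 1 < 2 < 3 < 4 < 5 < 6 on the vertex set. Then K (dimension 2) consists of the simplices:

  0-simplices (7): [0], [1], [2], [3], [4], [5], [6]
  1-simplices (21): [0,1], [0,2], [0,3], [0,4], [0,5], [0,6], [1,2], [1,3], [1,4], [1,5], [1,6], [2,3], [2,4], [2,5], [2,6], [3,4], [3,5], [3,6], [4,5], [4,6], [5,6]
  2-simplices (14): [0,1,2], [0,1,3], [0,2,5], [0,3,4], [0,4,6], [0,5,6], [1,2,4], [1,3,6], [1,4,5], [1,5,6], [2,3,5], [2,3,6], [2,4,6], [3,4,5]

Hence C_0 ≅ Z^7, C_1 ≅ Z^21, C_2 ≅ Z^14.

The boundary map ∂_1: C_1 → C_0 is given by ∂[p,q] = [q] − [p]. For instance
  ∂[2,6] = [6] − [2].
As a 7×21 matrix over Z this has rank 6, with invariant factors (1,1,1,1,1,1).

The boundary map ∂_2: C_2 → C_1 sends each 2-simplex [p,q,r] to [q,r] − [p,r] + [p,q]. For instance
  ∂[3,4,5] = [4,5] − [3,5] + [3,4],
  ∂[2,3,5] = [3,5] − [2,5] + [2,3].
The resulting 21×14 matrix has rank 13, and its Smith normal form has invariant factors (1,1,1,1,1,1,1,1,1,1,1,1,1).

Computing H_k = (kernel of ∂_k) / (image of ∂_{k+1}):

  H_0: rank C_0 − rank ∂_1 = 7 − 6 = 1, and the invariant factors of ∂_1 are all 1, so H_0 = Z.
  H_1: rank ker ∂_1 − rank ∂_2 = (21 − 6) − 13 = 2, and the invariant factors of ∂_2 are all 1, so H_1 = Z^2.
  H_2: rank ker ∂_2 − rank ∂_3 = (14 − 13) − 0 = 1, and there is no ∂_3, so H_2 = Z.

As a check, the Euler characteristic is 7 − 21 + 14 = 0, which agrees with 1 − 2 + 1 = 0.

H_0 = Z,  H_1 = Z^2,  H_2 = Z.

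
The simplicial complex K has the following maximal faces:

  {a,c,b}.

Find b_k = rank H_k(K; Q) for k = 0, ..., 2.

b_0 = 1, b_1 = 0, b_2 = 0.

We work with the vertex ordering a < b < c. The simplices of K, each written with vertices in increasing order, are:

  0-simplices (3): a, b, c
  1-simplices (3): ab, ac, bc
  2-simplices (1): abc

so the chain groups are C_0 ≅ Z^3, C_1 ≅ Z^3, C_2 ≅ Z^1.

The boundary map ∂_1: C_1 → C_0 sends each edge [p,q] (with p < q) to q − p.
As a 3×3 matrix over Z this has rank 2, with invariant factors (1,1).

The boundary map ∂_2: C_2 → C_1 acts by ∂[p,q,r] = [q,r] − [p,r] + [p,q]. For instance
  ∂abc = bc − ac + ab.
The 3×1 boundary matrix has rank 1 and Smith normal form diag(1).

Now H_k = ker ∂_k / im ∂_{k+1}, so:

  H_0: rank C_0 − rank ∂_1 = 3 − 2 = 1, and the invariant factors of ∂_1 are all 1, so H_0 ≅ Z.
  H_1: rank ker ∂_1 − rank ∂_2 = (3 − 2) − 1 = 0, and the invariant factors of ∂_2 are all 1, so H_1 ≅ 0.
  H_2: rank ker ∂_2 − rank ∂_3 = (1 − 1) − 0 = 0, and there is no ∂_3, so H_2 ≅ 0.

Hence the Betti numbers are b_0 = 1, b_1 = 0, b_2 = 0.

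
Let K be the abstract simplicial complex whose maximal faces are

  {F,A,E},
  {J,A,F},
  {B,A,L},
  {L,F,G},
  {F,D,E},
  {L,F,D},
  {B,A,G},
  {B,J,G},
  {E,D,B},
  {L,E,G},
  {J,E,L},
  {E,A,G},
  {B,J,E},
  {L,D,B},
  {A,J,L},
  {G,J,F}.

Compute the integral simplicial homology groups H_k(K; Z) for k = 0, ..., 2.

Fix the vertex order A < B < D < E < F < G < J < L and write every simplex with vertices in increasing order. Then dim K = 2 and the simplices of K are:

  0-simplices (8): A, B, D, E, F, G, J, L
  1-simplices (24): AB, AE, AF, AG, AJ, AL, BD, BE, BG, BJ, BL, DE, DF, DL, EF, EG, EJ, EL, FG, FJ, FL, GJ, GL, JL
  2-simplices (16): ABG, ABL, AEF, AEG, AFJ, AJL, BDE, BDL, BEJ, BGJ, DEF, DFL, EGL, EJL, FGJ, FGL

giving chain groups C_0 ≅ Z^8, C_1 ≅ Z^24, C_2 ≅ Z^16.

∂_1: C_1 → C_0 sends each edge [p,q] (with p < q) to q − p. For instance
  ∂FJ = J − F.
The 8×24 boundary matrix has rank 7 and Smith normal form diag(1,1,1,1,1,1,1).

∂_2: C_2 → C_1 sends each 2-simplex [p,q,r] to [q,r] − [p,r] + [p,q]. For instance
  ∂EJL = JL − EL + EJ,
  ∂AEG = EG − AG + AE.
The resulting 24×16 matrix has rank 15, and its Smith normal form has invariant factors (1,1,1,1,1,1,1,1,1,1,1,1,1,1,1).

Now H_k = ker ∂_k / im ∂_{k+1}, so:

  H_0: rank C_0 − rank ∂_1 = 8 − 7 = 1, and the invariant factors of ∂_1 are all 1, so H_0 = Z.
  H_1: rank ker ∂_1 − rank ∂_2 = (24 − 7) − 15 = 2, and the invariant factors of ∂_2 are all 1, so H_1 = Z^2.
  H_2: rank ker ∂_2 − rank ∂_3 = (16 − 15) − 0 = 1, and there is no ∂_3, so H_2 = Z.

As a check, the Euler characteristic is 8 − 24 + 16 = 0, which agrees with 1 − 2 + 1 = 0.
(K is a triangulation of the torus T^2.)

H_0 = Z,  H_1 = Z^2,  H_2 = Z.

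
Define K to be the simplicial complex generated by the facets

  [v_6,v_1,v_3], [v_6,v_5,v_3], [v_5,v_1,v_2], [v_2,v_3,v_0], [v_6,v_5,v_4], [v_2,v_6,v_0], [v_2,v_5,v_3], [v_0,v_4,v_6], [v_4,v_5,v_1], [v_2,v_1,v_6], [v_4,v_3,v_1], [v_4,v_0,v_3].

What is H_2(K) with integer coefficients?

H_2 = 0.

Order the vertices as v_0 < v_1 < v_2 < v_3 < v_4 < v_5 < v_6. Listing each simplex with vertices in this order, K has dimension 2 with simplices:

  0-simplices (7): [v_0], [v_1], [v_2], [v_3], [v_4], [v_5], [v_6]
  1-simplices (18): (18 of them)
  2-simplices (12): (12 of them)

giving chain groups C_0 ≅ Z^7, C_1 ≅ Z^18, C_2 ≅ Z^12.

Boundary ∂_1: C_1 → C_0 sends each edge [p,q] (with p < q) to q − p.
As a 7×18 matrix over Z this has rank 6, with invariant factors (1,1,1,1,1,1).

Boundary ∂_2: C_2 → C_1 sends each 2-simplex [p,q,r] to [q,r] − [p,r] + [p,q]. For instance
  ∂[v_3,v_5,v_6] = [v_5,v_6] − [v_3,v_6] + [v_3,v_5],
  ∂[v_0,v_4,v_6] = [v_4,v_6] − [v_0,v_6] + [v_0,v_4].
The resulting 18×12 matrix has rank 12, and its Smith normal form has invariant factors (1,1,1,1,1,1,1,1,1,1,1,2).

Now H_k = ker ∂_k / im ∂_{k+1}, so:

  H_2: rank ker ∂_2 − rank ∂_3 = (12 − 12) − 0 = 0, and there is no ∂_3, so H_2 = 0.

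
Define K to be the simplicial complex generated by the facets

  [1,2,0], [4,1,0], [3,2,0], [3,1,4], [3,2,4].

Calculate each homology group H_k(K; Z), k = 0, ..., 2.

Fix the vertex order 0 < 1 < 2 < 3 < 4 and write every simplex with vertices in increasing order. Then dim K = 2 and the simplices of K are:

  0-simplices (5): [0], [1], [2], [3], [4]
  1-simplices (10): [0,1], [0,2], [0,3], [0,4], [1,2], [1,3], [1,4], [2,3], [2,4], [3,4]
  2-simplices (5): [0,1,2], [0,1,4], [0,2,3], [1,3,4], [2,3,4]

giving chain groups C_0 ≅ Z^5, C_1 ≅ Z^10, C_2 ≅ Z^5.

The boundary map ∂_1: C_1 → C_0 maps an edge to its endpoints' difference, ∂[p,q] = q − p. For instance
  ∂[0,4] = [4] − [0].
This gives a 5×10 integer matrix of rank 4; reducing to Smith normal form yields diagonal entries (1,1,1,1).

The boundary map ∂_2: C_2 → C_1 maps a triangle to the signed sum of its edges. For instance
  ∂[1,3,4] = [3,4] − [1,4] + [1,3],
  ∂[2,3,4] = [3,4] − [2,4] + [2,3].
The 10×5 boundary matrix has rank 5 and Smith normal form diag(1,1,1,1,1).

From H_k ≅ ker(∂_k) / im(∂_{k+1}) we obtain:

  H_0: rank C_0 − rank ∂_1 = 5 − 4 = 1, and the invariant factors of ∂_1 are all 1, so H_0 ≅ Z.
  H_1: rank ker ∂_1 − rank ∂_2 = (10 − 4) − 5 = 1, and the invariant factors of ∂_2 are all 1, so H_1 ≅ Z.
  H_2: rank ker ∂_2 − rank ∂_3 = (5 − 5) − 0 = 0, and there is no ∂_3, so H_2 ≅ 0.

As a check, the Euler characteristic is 5 − 10 + 5 = 0, which agrees with 1 − 1 + 0 = 0.
(K is a triangulation of the Möbius band.)

H_0 ≅ Z,  H_1 ≅ Z,  H_2 = 0.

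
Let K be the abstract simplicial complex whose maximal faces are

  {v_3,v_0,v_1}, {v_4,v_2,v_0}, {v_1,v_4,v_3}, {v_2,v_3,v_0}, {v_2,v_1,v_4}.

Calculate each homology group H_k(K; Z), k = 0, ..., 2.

H_0 = Z,  H_1 = Z,  H_2 = 0.

We work with the vertex ordering v_0 < v_1 < v_2 < v_3 < v_4. The simplices of K, each written with vertices in increasing order, are:

  0-simplices (5): [v_0], [v_1], [v_2], [v_3], [v_4]
  1-simplices (10): [v_0,v_1], [v_0,v_2], [v_0,v_3], [v_0,v_4], [v_1,v_2], [v_1,v_3], [v_1,v_4], [v_2,v_3], [v_2,v_4], [v_3,v_4]
  2-simplices (5): [v_0,v_1,v_3], [v_0,v_2,v_3], [v_0,v_2,v_4], [v_1,v_2,v_4], [v_1,v_3,v_4]

giving chain groups C_0 ≅ Z^5, C_1 ≅ Z^10, C_2 ≅ Z^5.

The boundary map ∂_1: C_1 → C_0 sends each edge [p,q] (with p < q) to q − p.
This gives a 5×10 integer matrix of rank 4; reducing to Smith normal form yields diagonal entries (1,1,1,1).

The boundary map ∂_2: C_2 → C_1 acts by ∂[p,q,r] = [q,r] − [p,r] + [p,q]. For instance
  ∂[v_0,v_2,v_4] = [v_2,v_4] − [v_0,v_4] + [v_0,v_2],
  ∂[v_1,v_2,v_4] = [v_2,v_4] − [v_1,v_4] + [v_1,v_2].
The 10×5 boundary matrix has rank 5 and Smith normal form diag(1,1,1,1,1).

Now H_k = ker ∂_k / im ∂_{k+1}, so:

  H_0: rank C_0 − rank ∂_1 = 5 − 4 = 1, and the invariant factors of ∂_1 are all 1, so H_0 ≅ Z.
  H_1: rank ker ∂_1 − rank ∂_2 = (10 − 4) − 5 = 1, and the invariant factors of ∂_2 are all 1, so H_1 ≅ Z.
  H_2: rank ker ∂_2 − rank ∂_3 = (5 − 5) − 0 = 0, and there is no ∂_3, so H_2 ≅ 0.

As a check, the Euler characteristic is 5 − 10 + 5 = 0, which agrees with 1 − 1 + 0 = 0.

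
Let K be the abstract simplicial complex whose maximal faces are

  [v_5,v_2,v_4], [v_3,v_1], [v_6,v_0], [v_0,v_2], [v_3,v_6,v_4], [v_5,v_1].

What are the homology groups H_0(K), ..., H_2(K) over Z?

H_0 ≅ Z,  H_1 ≅ Z^2,  H_2 = 0.

Fix the vertex order v_0 < v_1 < v_2 < v_3 < v_4 < v_5 < v_6 and write every simplex with vertices in increasing order. Then dim K = 2 and the simplices of K are:

  0-simplices (7): [v_0], [v_1], [v_2], [v_3], [v_4], [v_5], [v_6]
  1-simplices (10): [v_0,v_2], [v_0,v_6], [v_1,v_3], [v_1,v_5], [v_2,v_4], [v_2,v_5], [v_3,v_4], [v_3,v_6], [v_4,v_5], [v_4,v_6]
  2-simplices (2): [v_2,v_4,v_5], [v_3,v_4,v_6]

giving chain groups C_0 ≅ Z^7, C_1 ≅ Z^10, C_2 ≅ Z^2.

Boundary ∂_1: C_1 → C_0 is given by ∂[p,q] = [q] − [p]. For instance
  ∂[v_3,v_6] = [v_6] − [v_3].
As a 7×10 matrix over Z this has rank 6, with invariant factors (1,1,1,1,1,1).

The boundary map ∂_2: C_2 → C_1 sends each 2-simplex [p,q,r] to [q,r] − [p,r] + [p,q]. For instance
  ∂[v_2,v_4,v_5] = [v_4,v_5] − [v_2,v_5] + [v_2,v_4],
  ∂[v_3,v_4,v_6] = [v_4,v_6] − [v_3,v_6] + [v_3,v_4].
This gives a 10×2 integer matrix of rank 2; reducing to Smith normal form yields diagonal entries (1,1).

Computing H_k = (kernel of ∂_k) / (image of ∂_{k+1}):

  H_0: rank C_0 − rank ∂_1 = 7 − 6 = 1, and the invariant factors of ∂_1 are all 1, so H_0 ≅ Z.
  H_1: rank ker ∂_1 − rank ∂_2 = (10 − 6) − 2 = 2, and the invariant factors of ∂_2 are all 1, so H_1 ≅ Z^2.
  H_2: rank ker ∂_2 − rank ∂_3 = (2 − 2) − 0 = 0, and there is no ∂_3, so H_2 ≅ 0.

As a check, the Euler characteristic is 7 − 10 + 2 = -1, which agrees with 1 − 2 + 0 = -1.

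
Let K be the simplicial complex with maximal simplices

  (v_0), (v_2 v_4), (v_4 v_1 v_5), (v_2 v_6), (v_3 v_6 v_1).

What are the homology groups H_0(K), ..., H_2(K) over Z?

H_0 = Z^2,  H_1 = Z,  H_2 = 0.

K has 7 vertices, 8 edges, 2 triangles.
rank ∂_0 = 0, rank ∂_1 = 5 ⇒ b_0 = 7 − 0 − 5 = 2; all invariant factors of ∂_1 are 1 so no torsion. So H_0 ≅ Z^2.
rank ∂_1 = 5, rank ∂_2 = 2 ⇒ b_1 = 8 − 5 − 2 = 1; all invariant factors of ∂_2 are 1 so no torsion. So H_1 ≅ Z.
rank ∂_2 = 2, rank ∂_3 = 0 ⇒ b_2 = 2 − 2 − 0 = 0. So H_2 ≅ 0.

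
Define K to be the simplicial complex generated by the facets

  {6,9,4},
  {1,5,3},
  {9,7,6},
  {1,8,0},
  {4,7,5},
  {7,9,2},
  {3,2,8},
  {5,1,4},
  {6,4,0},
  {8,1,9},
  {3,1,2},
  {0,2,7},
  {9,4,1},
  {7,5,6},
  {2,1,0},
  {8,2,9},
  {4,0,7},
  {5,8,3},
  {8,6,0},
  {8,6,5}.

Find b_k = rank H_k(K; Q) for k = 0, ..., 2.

b_0 = 1, b_1 = 1, b_2 = 0.

Fix the vertex order 0 < 1 < 2 < 3 < 4 < 5 < 6 < 7 < 8 < 9 and write every simplex with vertices in increasing order. Then dim K = 2 and the simplices of K are:

  0-simplices (10): [0], [1], [2], [3], [4], [5], [6], [7], [8], [9]
  1-simplices (30): (30 of them)
  2-simplices (20): (20 of them)

so the chain groups are C_0 ≅ Z^10, C_1 ≅ Z^30, C_2 ≅ Z^20.

∂_1: C_1 → C_0 maps an edge to its endpoints' difference, ∂[p,q] = q − p. For instance
  ∂[5,8] = [8] − [5].
This gives a 10×30 integer matrix of rank 9; reducing to Smith normal form yields diagonal entries (1,1,1,1,1,1,1,1,1).

∂_2: C_2 → C_1 acts by ∂[p,q,r] = [q,r] − [p,r] + [p,q]. For instance
  ∂[1,2,3] = [2,3] − [1,3] + [1,2],
  ∂[4,5,7] = [5,7] − [4,7] + [4,5].
The 30×20 boundary matrix has rank 20 and Smith normal form diag(1,1,1,1,1,1,1,1,1,1,1,1,1,1,1,1,1,1,1,2).

Reading off H_k = ker ∂_k / im ∂_{k+1}:

  H_0: rank C_0 − rank ∂_1 = 10 − 9 = 1, and the invariant factors of ∂_1 are all 1, so H_0 = Z.
  H_1: rank ker ∂_1 − rank ∂_2 = (30 − 9) − 20 = 1, and ∂_2 has invariant factor 2 > 1, so H_1 = Z ⊕ Z/2.
  H_2: rank ker ∂_2 − rank ∂_3 = (20 − 20) − 0 = 0, and there is no ∂_3, so H_2 = 0.

Hence the Betti numbers are b_0 = 1, b_1 = 1, b_2 = 0.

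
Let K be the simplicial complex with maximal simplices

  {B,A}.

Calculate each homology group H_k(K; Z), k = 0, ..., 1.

H_0 ≅ Z,  H_1 = 0.

We work with the vertex ordering A < B. The simplices of K, each written with vertices in increasing order, are:

  0-simplices (2): A, B
  1-simplices (1): AB

Hence C_0 ≅ Z^2, C_1 ≅ Z^1.

Boundary ∂_1: C_1 → C_0 sends each edge [p,q] (with p < q) to q − p. For instance
  ∂AB = B − A.
As a 2×1 matrix over Z this has rank 1, with invariant factors (1).

From H_k ≅ ker(∂_k) / im(∂_{k+1}) we obtain:

  H_0: rank C_0 − rank ∂_1 = 2 − 1 = 1, and the invariant factors of ∂_1 are all 1, so H_0 = Z.
  H_1: rank ker ∂_1 − rank ∂_2 = (1 − 1) − 0 = 0, and there is no ∂_2, so H_1 = 0.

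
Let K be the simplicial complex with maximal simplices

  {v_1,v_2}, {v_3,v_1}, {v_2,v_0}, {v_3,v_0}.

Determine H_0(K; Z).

H_0 = Z.

Take the total order v_0 < v_1 < v_2 < v_3 on the vertex set. Then K (dimension 1) consists of the simplices:

  0-simplices (4): [v_0], [v_1], [v_2], [v_3]
  1-simplices (4): [v_0,v_2], [v_0,v_3], [v_1,v_2], [v_1,v_3]

Hence C_0 ≅ Z^4, C_1 ≅ Z^4.

Boundary ∂_1: C_1 → C_0 sends each edge [p,q] (with p < q) to q − p. For instance
  ∂[v_1,v_3] = [v_3] − [v_1].
As a 4×4 matrix over Z this has rank 3, with invariant factors (1,1,1).

Now H_k = ker ∂_k / im ∂_{k+1}, so:

  H_0: rank C_0 − rank ∂_1 = 4 − 3 = 1, and the invariant factors of ∂_1 are all 1, so H_0 ≅ Z.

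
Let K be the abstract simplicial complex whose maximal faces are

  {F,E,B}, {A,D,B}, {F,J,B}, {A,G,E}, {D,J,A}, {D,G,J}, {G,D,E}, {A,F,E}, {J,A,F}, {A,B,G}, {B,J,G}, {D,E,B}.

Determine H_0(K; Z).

Order the vertices as A < B < D < E < F < G < J. Listing each simplex with vertices in this order, K has dimension 2 with simplices:

  0-simplices (7): A, B, D, E, F, G, J
  1-simplices (18): AB, AD, AE, AF, AG, AJ, BD, BE, BF, BG, BJ, DE, DG, DJ, EF, EG, FJ, GJ
  2-simplices (12): ABD, ABG, ADJ, AEF, AEG, AFJ, BDE, BEF, BFJ, BGJ, DEG, DGJ

giving chain groups C_0 ≅ Z^7, C_1 ≅ Z^18, C_2 ≅ Z^12.

The boundary map ∂_1: C_1 → C_0 maps an edge to its endpoints' difference, ∂[p,q] = q − p. For instance
  ∂AJ = J − A.
This gives a 7×18 integer matrix of rank 6; reducing to Smith normal form yields diagonal entries (1,1,1,1,1,1).

The boundary map ∂_2: C_2 → C_1 maps a triangle to the signed sum of its edges. For instance
  ∂BFJ = FJ − BJ + BF,
  ∂ABG = BG − AG + AB.
The 18×12 boundary matrix has rank 12 and Smith normal form diag(1,1,1,1,1,1,1,1,1,1,1,2).

Computing H_k = (kernel of ∂_k) / (image of ∂_{k+1}):

  H_0: rank C_0 − rank ∂_1 = 7 − 6 = 1, and the invariant factors of ∂_1 are all 1, so H_0 = Z.

H_0 ≅ Z.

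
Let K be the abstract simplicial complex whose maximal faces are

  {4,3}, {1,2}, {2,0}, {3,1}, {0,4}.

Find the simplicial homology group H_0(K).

H_0 = Z.

Take the total order 0 < 1 < 2 < 3 < 4 on the vertex set. Then K (dimension 1) consists of the simplices:

  0-simplices (5): [0], [1], [2], [3], [4]
  1-simplices (5): [0,2], [0,4], [1,2], [1,3], [3,4]

Hence C_0 ≅ Z^5, C_1 ≅ Z^5.

Boundary ∂_1: C_1 → C_0 maps an edge to its endpoints' difference, ∂[p,q] = q − p.
This gives a 5×5 integer matrix of rank 4; reducing to Smith normal form yields diagonal entries (1,1,1,1).

Now H_k = ker ∂_k / im ∂_{k+1}, so:

  H_0: rank C_0 − rank ∂_1 = 5 − 4 = 1, and the invariant factors of ∂_1 are all 1, so H_0 = Z.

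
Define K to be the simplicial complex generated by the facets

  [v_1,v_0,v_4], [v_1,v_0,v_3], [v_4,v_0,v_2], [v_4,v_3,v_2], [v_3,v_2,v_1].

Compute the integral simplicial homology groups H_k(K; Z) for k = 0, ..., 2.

H_0 ≅ Z,  H_1 ≅ Z,  H_2 = 0.

Fix the vertex order v_0 < v_1 < v_2 < v_3 < v_4 and write every simplex with vertices in increasing order. Then dim K = 2 and the simplices of K are:

  0-simplices (5): [v_0], [v_1], [v_2], [v_3], [v_4]
  1-simplices (10): [v_0,v_1], [v_0,v_2], [v_0,v_3], [v_0,v_4], [v_1,v_2], [v_1,v_3], [v_1,v_4], [v_2,v_3], [v_2,v_4], [v_3,v_4]
  2-simplices (5): [v_0,v_1,v_3], [v_0,v_1,v_4], [v_0,v_2,v_4], [v_1,v_2,v_3], [v_2,v_3,v_4]

giving chain groups C_0 ≅ Z^5, C_1 ≅ Z^10, C_2 ≅ Z^5.

The boundary map ∂_1: C_1 → C_0 maps an edge to its endpoints' difference, ∂[p,q] = q − p. For instance
  ∂[v_2,v_4] = [v_4] − [v_2].
This gives a 5×10 integer matrix of rank 4; reducing to Smith normal form yields diagonal entries (1,1,1,1).

The boundary map ∂_2: C_2 → C_1 acts by ∂[p,q,r] = [q,r] − [p,r] + [p,q]. For instance
  ∂[v_0,v_1,v_4] = [v_1,v_4] − [v_0,v_4] + [v_0,v_1],
  ∂[v_2,v_3,v_4] = [v_3,v_4] − [v_2,v_4] + [v_2,v_3].
This gives a 10×5 integer matrix of rank 5; reducing to Smith normal form yields diagonal entries (1,1,1,1,1).

Reading off H_k = ker ∂_k / im ∂_{k+1}:

  H_0: rank C_0 − rank ∂_1 = 5 − 4 = 1, and the invariant factors of ∂_1 are all 1, so H_0 = Z.
  H_1: rank ker ∂_1 − rank ∂_2 = (10 − 4) − 5 = 1, and the invariant factors of ∂_2 are all 1, so H_1 = Z.
  H_2: rank ker ∂_2 − rank ∂_3 = (5 − 5) − 0 = 0, and there is no ∂_3, so H_2 = 0.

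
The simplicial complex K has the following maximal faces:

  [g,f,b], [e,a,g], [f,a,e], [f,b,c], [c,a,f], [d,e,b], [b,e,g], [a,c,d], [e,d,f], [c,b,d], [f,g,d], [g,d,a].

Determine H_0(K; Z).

H_0 = Z.

Take the total order a < b < c < d < e < f < g on the vertex set. Then K (dimension 2) consists of the simplices:

  0-simplices (7): a, b, c, d, e, f, g
  1-simplices (18): ac, ad, ae, af, ag, bc, bd, be, bf, bg, cd, cf, de, df, dg, ef, eg, fg
  2-simplices (12): acd, acf, adg, aef, aeg, bcd, bcf, bde, beg, bfg, def, dfg

giving chain groups C_0 ≅ Z^7, C_1 ≅ Z^18, C_2 ≅ Z^12.

Boundary ∂_1: C_1 → C_0 maps an edge to its endpoints' difference, ∂[p,q] = q − p. For instance
  ∂ag = g − a.
The 7×18 boundary matrix has rank 6 and Smith normal form diag(1,1,1,1,1,1).

The boundary map ∂_2: C_2 → C_1 acts by ∂[p,q,r] = [q,r] − [p,r] + [p,q]. For instance
  ∂dfg = fg − dg + df,
  ∂bcf = cf − bf + bc.
The 18×12 boundary matrix has rank 12 and Smith normal form diag(1,1,1,1,1,1,1,1,1,1,1,2).

From H_k ≅ ker(∂_k) / im(∂_{k+1}) we obtain:

  H_0: rank C_0 − rank ∂_1 = 7 − 6 = 1, and the invariant factors of ∂_1 are all 1, so H_0 ≅ Z.

(K is a triangulation of the real projective plane RP^2.)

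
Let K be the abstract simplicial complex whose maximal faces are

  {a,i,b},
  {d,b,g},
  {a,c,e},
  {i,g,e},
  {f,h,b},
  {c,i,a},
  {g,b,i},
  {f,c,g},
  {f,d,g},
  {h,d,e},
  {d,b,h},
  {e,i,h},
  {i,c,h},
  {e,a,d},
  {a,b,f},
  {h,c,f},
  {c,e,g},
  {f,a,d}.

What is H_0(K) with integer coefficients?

We work with the vertex ordering a < b < c < d < e < f < g < h < i. The simplices of K, each written with vertices in increasing order, are:

  0-simplices (9): a, b, c, d, e, f, g, h, i
  1-simplices (27): ab, ac, ad, ae, af, ai, bd, bf, bg, bh, bi, ce, cf, cg, ch, ci, de, df, dg, dh, eg, eh, ei, fg, fh, gi, hi
  2-simplices (18): abf, abi, ace, aci, ade, adf, bdg, bdh, bfh, bgi, ceg, cfg, cfh, chi, deh, dfg, egi, ehi

so the chain groups are C_0 ≅ Z^9, C_1 ≅ Z^27, C_2 ≅ Z^18.

The boundary map ∂_1: C_1 → C_0 sends each edge [p,q] (with p < q) to q − p. For instance
  ∂eh = h − e.
This gives a 9×27 integer matrix of rank 8; reducing to Smith normal form yields diagonal entries (1,1,1,1,1,1,1,1).

∂_2: C_2 → C_1 sends each 2-simplex [p,q,r] to [q,r] − [p,r] + [p,q]. For instance
  ∂bgi = gi − bi + bg,
  ∂ehi = hi − ei + eh.
As a 27×18 matrix over Z this has rank 18, with invariant factors (1,1,1,1,1,1,1,1,1,1,1,1,1,1,1,1,1,2).

Reading off H_k = ker ∂_k / im ∂_{k+1}:

  H_0: rank C_0 − rank ∂_1 = 9 − 8 = 1, and the invariant factors of ∂_1 are all 1, so H_0 ≅ Z.

H_0 ≅ Z.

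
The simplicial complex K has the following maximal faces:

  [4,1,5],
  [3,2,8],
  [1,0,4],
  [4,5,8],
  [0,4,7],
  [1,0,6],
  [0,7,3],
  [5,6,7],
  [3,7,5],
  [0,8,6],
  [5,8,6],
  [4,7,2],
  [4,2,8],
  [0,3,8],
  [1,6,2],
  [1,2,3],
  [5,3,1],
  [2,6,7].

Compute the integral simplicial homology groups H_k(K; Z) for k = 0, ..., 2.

H_0 ≅ Z,  H_1 ≅ Z^2,  H_2 ≅ Z.

K has 9 vertices, 27 edges, 18 triangles.
rank ∂_0 = 0, rank ∂_1 = 8 ⇒ b_0 = 9 − 0 − 8 = 1; all invariant factors of ∂_1 are 1 so no torsion. So H_0 ≅ Z.
rank ∂_1 = 8, rank ∂_2 = 17 ⇒ b_1 = 27 − 8 − 17 = 2; all invariant factors of ∂_2 are 1 so no torsion. So H_1 ≅ Z^2.
rank ∂_2 = 17, rank ∂_3 = 0 ⇒ b_2 = 18 − 17 − 0 = 1. So H_2 ≅ Z.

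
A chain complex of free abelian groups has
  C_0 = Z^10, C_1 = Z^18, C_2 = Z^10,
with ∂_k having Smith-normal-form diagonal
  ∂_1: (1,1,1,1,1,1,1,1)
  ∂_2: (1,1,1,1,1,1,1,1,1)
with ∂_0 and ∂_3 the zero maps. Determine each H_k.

H_0: b_0 = 10 − 0 − 8 = 2; torsion from ∂_1 factors > 1: none. So H_0 = Z^2.
H_1: b_1 = 18 − 8 − 9 = 1; torsion from ∂_2 factors > 1: none. So H_1 = Z.
H_2: b_2 = 10 − 9 − 0 = 1; torsion from ∂_3 factors > 1: none. So H_2 = Z.

H_0 = Z^2,  H_1 = Z,  H_2 = Z.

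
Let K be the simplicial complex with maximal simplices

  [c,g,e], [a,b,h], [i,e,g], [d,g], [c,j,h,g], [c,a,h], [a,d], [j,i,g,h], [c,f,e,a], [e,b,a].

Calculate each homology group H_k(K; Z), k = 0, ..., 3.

H_0 = Z,  H_1 = Z,  H_2 = 0,  H_3 = 0.

Fix the vertex order a < b < c < d < e < f < g < h < i < j and write every simplex with vertices in increasing order. Then dim K = 3 and the simplices of K are:

  0-simplices (10): a, b, c, d, e, f, g, h, i, j
  1-simplices (23): ab, ac, ad, ae, af, ah, be, bh, ce, cf, cg, ch, cj, dg, ef, eg, ei, gh, gi, gj, hi, hj, ij
  2-simplices (16): abe, abh, ace, acf, ach, aef, cef, ceg, cgh, cgj, chj, egi, ghi, ghj, gij, hij
  3-simplices (3): acef, cghj, ghij

giving chain groups C_0 ≅ Z^10, C_1 ≅ Z^23, C_2 ≅ Z^16, C_3 ≅ Z^3.

The boundary map ∂_1: C_1 → C_0 sends each edge [p,q] (with p < q) to q − p. For instance
  ∂ac = c − a.
The resulting 10×23 matrix has rank 9, and its Smith normal form has invariant factors (1,1,1,1,1,1,1,1,1).

The boundary map ∂_2: C_2 → C_1 maps a triangle to the signed sum of its edges. For instance
  ∂egi = gi − ei + eg,
  ∂ceg = eg − cg + ce.
As a 23×16 matrix over Z this has rank 13, with invariant factors (1,1,1,1,1,1,1,1,1,1,1,1,1).

∂_3: C_3 → C_2 sends each 3-simplex σ to the alternating sum Σ_i (−1)^i (σ with its i-th vertex removed). For instance
  ∂acef = cef − aef + acf − ace,
  ∂ghij = hij − gij + ghj − ghi.
The 16×3 boundary matrix has rank 3 and Smith normal form diag(1,1,1).

Computing H_k = (kernel of ∂_k) / (image of ∂_{k+1}):

  H_0: rank C_0 − rank ∂_1 = 10 − 9 = 1, and the invariant factors of ∂_1 are all 1, so H_0 = Z.
  H_1: rank ker ∂_1 − rank ∂_2 = (23 − 9) − 13 = 1, and the invariant factors of ∂_2 are all 1, so H_1 = Z.
  H_2: rank ker ∂_2 − rank ∂_3 = (16 − 13) − 3 = 0, and the invariant factors of ∂_3 are all 1, so H_2 = 0.
  H_3: rank ker ∂_3 − rank ∂_4 = (3 − 3) − 0 = 0, and there is no ∂_4, so H_3 = 0.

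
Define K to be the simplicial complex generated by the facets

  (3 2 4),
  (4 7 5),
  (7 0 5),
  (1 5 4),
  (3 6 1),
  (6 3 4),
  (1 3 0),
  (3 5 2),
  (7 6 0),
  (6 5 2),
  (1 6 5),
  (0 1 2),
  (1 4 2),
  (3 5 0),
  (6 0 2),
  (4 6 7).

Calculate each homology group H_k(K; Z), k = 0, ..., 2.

H_0 ≅ Z,  H_1 ≅ Z^2,  H_2 ≅ Z.

Take the total order 0 < 1 < 2 < 3 < 4 < 5 < 6 < 7 on the vertex set. Then K (dimension 2) consists of the simplices:

  0-simplices (8): [0], [1], [2], [3], [4], [5], [6], [7]
  1-simplices (24): (24 of them)
  2-simplices (16): [0,1,2], [0,1,3], [0,2,6], [0,3,5], [0,5,7], [0,6,7], [1,2,4], [1,3,6], [1,4,5], [1,5,6], [2,3,4], [2,3,5], [2,5,6], [3,4,6], [4,5,7], [4,6,7]

giving chain groups C_0 ≅ Z^8, C_1 ≅ Z^24, C_2 ≅ Z^16.

Boundary ∂_1: C_1 → C_0 sends each edge [p,q] (with p < q) to q − p. For instance
  ∂[1,3] = [3] − [1].
The 8×24 boundary matrix has rank 7 and Smith normal form diag(1,1,1,1,1,1,1).

The boundary map ∂_2: C_2 → C_1 acts by ∂[p,q,r] = [q,r] − [p,r] + [p,q]. For instance
  ∂[0,6,7] = [6,7] − [0,7] + [0,6],
  ∂[1,2,4] = [2,4] − [1,4] + [1,2].
The 24×16 boundary matrix has rank 15 and Smith normal form diag(1,1,1,1,1,1,1,1,1,1,1,1,1,1,1).

Reading off H_k = ker ∂_k / im ∂_{k+1}:

  H_0: rank C_0 − rank ∂_1 = 8 − 7 = 1, and the invariant factors of ∂_1 are all 1, so H_0 ≅ Z.
  H_1: rank ker ∂_1 − rank ∂_2 = (24 − 7) − 15 = 2, and the invariant factors of ∂_2 are all 1, so H_1 ≅ Z^2.
  H_2: rank ker ∂_2 − rank ∂_3 = (16 − 15) − 0 = 1, and there is no ∂_3, so H_2 ≅ Z.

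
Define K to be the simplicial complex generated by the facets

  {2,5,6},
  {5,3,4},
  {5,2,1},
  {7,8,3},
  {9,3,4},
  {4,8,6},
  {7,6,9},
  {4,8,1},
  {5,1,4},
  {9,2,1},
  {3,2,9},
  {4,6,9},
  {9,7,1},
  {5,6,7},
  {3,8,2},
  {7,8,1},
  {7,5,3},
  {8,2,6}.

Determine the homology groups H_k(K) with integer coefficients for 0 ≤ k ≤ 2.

H_0 ≅ Z,  H_1 ≅ Z^2,  H_2 ≅ Z.

Order the vertices as 1 < 2 < 3 < 4 < 5 < 6 < 7 < 8 < 9. Listing each simplex with vertices in this order, K has dimension 2 with simplices:

  0-simplices (9): [1], [2], [3], [4], [5], [6], [7], [8], [9]
  1-simplices (27): (27 of them)
  2-simplices (18): [1,2,5], [1,2,9], [1,4,5], [1,4,8], [1,7,8], [1,7,9], [2,3,8], [2,3,9], [2,5,6], [2,6,8], [3,4,5], [3,4,9], [3,5,7], [3,7,8], [4,6,8], [4,6,9], [5,6,7], [6,7,9]

so the chain groups are C_0 ≅ Z^9, C_1 ≅ Z^27, C_2 ≅ Z^18.

Boundary ∂_1: C_1 → C_0 sends each edge [p,q] (with p < q) to q − p.
The 9×27 boundary matrix has rank 8 and Smith normal form diag(1,1,1,1,1,1,1,1).

The boundary map ∂_2: C_2 → C_1 acts by ∂[p,q,r] = [q,r] − [p,r] + [p,q]. For instance
  ∂[6,7,9] = [7,9] − [6,9] + [6,7],
  ∂[2,3,8] = [3,8] − [2,8] + [2,3].
As a 27×18 matrix over Z this has rank 17, with invariant factors (1,1,1,1,1,1,1,1,1,1,1,1,1,1,1,1,1).

Computing H_k = (kernel of ∂_k) / (image of ∂_{k+1}):

  H_0: rank C_0 − rank ∂_1 = 9 − 8 = 1, and the invariant factors of ∂_1 are all 1, so H_0 ≅ Z.
  H_1: rank ker ∂_1 − rank ∂_2 = (27 − 8) − 17 = 2, and the invariant factors of ∂_2 are all 1, so H_1 ≅ Z^2.
  H_2: rank ker ∂_2 − rank ∂_3 = (18 − 17) − 0 = 1, and there is no ∂_3, so H_2 ≅ Z.

As a check, the Euler characteristic is 9 − 27 + 18 = 0, which agrees with 1 − 2 + 1 = 0.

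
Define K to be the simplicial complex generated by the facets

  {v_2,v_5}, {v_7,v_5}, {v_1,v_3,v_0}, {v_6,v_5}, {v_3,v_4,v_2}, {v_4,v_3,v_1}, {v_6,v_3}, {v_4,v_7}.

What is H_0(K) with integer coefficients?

H_0 = Z.

Fix the vertex order v_0 < v_1 < v_2 < v_3 < v_4 < v_5 < v_6 < v_7 and write every simplex with vertices in increasing order. Then dim K = 2 and the simplices of K are:

  0-simplices (8): [v_0], [v_1], [v_2], [v_3], [v_4], [v_5], [v_6], [v_7]
  1-simplices (12): [v_0,v_1], [v_0,v_3], [v_1,v_3], [v_1,v_4], [v_2,v_3], [v_2,v_4], [v_2,v_5], [v_3,v_4], [v_3,v_6], [v_4,v_7], [v_5,v_6], [v_5,v_7]
  2-simplices (3): [v_0,v_1,v_3], [v_1,v_3,v_4], [v_2,v_3,v_4]

giving chain groups C_0 ≅ Z^8, C_1 ≅ Z^12, C_2 ≅ Z^3.

Boundary ∂_1: C_1 → C_0 is given by ∂[p,q] = [q] − [p]. For instance
  ∂[v_3,v_4] = [v_4] − [v_3].
The resulting 8×12 matrix has rank 7, and its Smith normal form has invariant factors (1,1,1,1,1,1,1).

∂_2: C_2 → C_1 sends each 2-simplex [p,q,r] to [q,r] − [p,r] + [p,q]. For instance
  ∂[v_0,v_1,v_3] = [v_1,v_3] − [v_0,v_3] + [v_0,v_1],
  ∂[v_2,v_3,v_4] = [v_3,v_4] − [v_2,v_4] + [v_2,v_3].
This gives a 12×3 integer matrix of rank 3; reducing to Smith normal form yields diagonal entries (1,1,1).

Computing H_k = (kernel of ∂_k) / (image of ∂_{k+1}):

  H_0: rank C_0 − rank ∂_1 = 8 − 7 = 1, and the invariant factors of ∂_1 are all 1, so H_0 = Z.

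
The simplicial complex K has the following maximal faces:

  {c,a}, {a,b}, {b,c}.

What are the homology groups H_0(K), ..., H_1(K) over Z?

Fix the vertex order a < b < c and write every simplex with vertices in increasing order. Then dim K = 1 and the simplices of K are:

  0-simplices (3): a, b, c
  1-simplices (3): ab, ac, bc

giving chain groups C_0 ≅ Z^3, C_1 ≅ Z^3.

The boundary map ∂_1: C_1 → C_0 sends each edge [p,q] (with p < q) to q − p. For instance
  ∂ac = c − a.
The 3×3 boundary matrix has rank 2 and Smith normal form diag(1,1).

Computing H_k = (kernel of ∂_k) / (image of ∂_{k+1}):

  H_0: rank C_0 − rank ∂_1 = 3 − 2 = 1, and the invariant factors of ∂_1 are all 1, so H_0 = Z.
  H_1: rank ker ∂_1 − rank ∂_2 = (3 − 2) − 0 = 1, and there is no ∂_2, so H_1 = Z.

As a check, the Euler characteristic is 3 − 3 = 0, which agrees with 1 − 1 = 0.
(K is a triangulation of the circle S^1.)

H_0 = Z,  H_1 = Z.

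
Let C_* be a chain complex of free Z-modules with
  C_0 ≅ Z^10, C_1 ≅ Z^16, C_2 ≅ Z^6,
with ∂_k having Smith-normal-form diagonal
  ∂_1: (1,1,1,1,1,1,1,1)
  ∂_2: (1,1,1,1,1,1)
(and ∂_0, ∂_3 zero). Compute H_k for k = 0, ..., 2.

H_0: b_0 = 10 − 0 − 8 = 2; torsion from ∂_1 factors > 1: none. So H_0 = Z^2.
H_1: b_1 = 16 − 8 − 6 = 2; torsion from ∂_2 factors > 1: none. So H_1 = Z^2.
H_2: b_2 = 6 − 6 − 0 = 0; torsion from ∂_3 factors > 1: none. So H_2 = 0.

H_0 = Z^2,  H_1 = Z^2,  H_2 = 0.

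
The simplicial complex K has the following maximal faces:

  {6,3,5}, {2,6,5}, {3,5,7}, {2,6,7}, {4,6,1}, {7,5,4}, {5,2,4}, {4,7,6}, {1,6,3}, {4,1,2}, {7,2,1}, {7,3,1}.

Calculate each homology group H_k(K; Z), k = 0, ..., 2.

Take the total order 1 < 2 < 3 < 4 < 5 < 6 < 7 on the vertex set. Then K (dimension 2) consists of the simplices:

  0-simplices (7): [1], [2], [3], [4], [5], [6], [7]
  1-simplices (18): [1,2], [1,3], [1,4], [1,6], [1,7], [2,4], [2,5], [2,6], [2,7], [3,5], [3,6], [3,7], [4,5], [4,6], [4,7], [5,6], [5,7], [6,7]
  2-simplices (12): [1,2,4], [1,2,7], [1,3,6], [1,3,7], [1,4,6], [2,4,5], [2,5,6], [2,6,7], [3,5,6], [3,5,7], [4,5,7], [4,6,7]

so the chain groups are C_0 ≅ Z^7, C_1 ≅ Z^18, C_2 ≅ Z^12.

∂_1: C_1 → C_0 maps an edge to its endpoints' difference, ∂[p,q] = q − p. For instance
  ∂[3,7] = [7] − [3].
This gives a 7×18 integer matrix of rank 6; reducing to Smith normal form yields diagonal entries (1,1,1,1,1,1).

The boundary map ∂_2: C_2 → C_1 sends each 2-simplex [p,q,r] to [q,r] − [p,r] + [p,q]. For instance
  ∂[2,5,6] = [5,6] − [2,6] + [2,5],
  ∂[1,2,7] = [2,7] − [1,7] + [1,2].
The 18×12 boundary matrix has rank 12 and Smith normal form diag(1,1,1,1,1,1,1,1,1,1,1,2).

From H_k ≅ ker(∂_k) / im(∂_{k+1}) we obtain:

  H_0: rank C_0 − rank ∂_1 = 7 − 6 = 1, and the invariant factors of ∂_1 are all 1, so H_0 = Z.
  H_1: rank ker ∂_1 − rank ∂_2 = (18 − 6) − 12 = 0, and ∂_2 has invariant factor 2 > 1, so H_1 = Z/2Z.
  H_2: rank ker ∂_2 − rank ∂_3 = (12 − 12) − 0 = 0, and there is no ∂_3, so H_2 = 0.

H_0 = Z,  H_1 = Z/2Z,  H_2 = 0.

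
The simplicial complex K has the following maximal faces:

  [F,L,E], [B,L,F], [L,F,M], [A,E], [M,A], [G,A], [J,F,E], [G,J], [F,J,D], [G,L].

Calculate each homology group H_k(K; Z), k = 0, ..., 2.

H_0 = Z,  H_1 = Z^3,  H_2 = 0.

Fix the vertex order A < B < D < E < F < G < J < L < M and write every simplex with vertices in increasing order. Then dim K = 2 and the simplices of K are:

  0-simplices (9): A, B, D, E, F, G, J, L, M
  1-simplices (16): AE, AG, AM, BF, BL, DF, DJ, EF, EJ, EL, FJ, FL, FM, GJ, GL, LM
  2-simplices (5): BFL, DFJ, EFJ, EFL, FLM

Hence C_0 ≅ Z^9, C_1 ≅ Z^16, C_2 ≅ Z^5.

Boundary ∂_1: C_1 → C_0 maps an edge to its endpoints' difference, ∂[p,q] = q − p. For instance
  ∂FM = M − F.
This gives a 9×16 integer matrix of rank 8; reducing to Smith normal form yields diagonal entries (1,1,1,1,1,1,1,1).

∂_2: C_2 → C_1 maps a triangle to the signed sum of its edges. For instance
  ∂DFJ = FJ − DJ + DF,
  ∂EFJ = FJ − EJ + EF.
As a 16×5 matrix over Z this has rank 5, with invariant factors (1,1,1,1,1).

From H_k ≅ ker(∂_k) / im(∂_{k+1}) we obtain:

  H_0: rank C_0 − rank ∂_1 = 9 − 8 = 1, and the invariant factors of ∂_1 are all 1, so H_0 = Z.
  H_1: rank ker ∂_1 − rank ∂_2 = (16 − 8) − 5 = 3, and the invariant factors of ∂_2 are all 1, so H_1 = Z^3.
  H_2: rank ker ∂_2 − rank ∂_3 = (5 − 5) − 0 = 0, and there is no ∂_3, so H_2 = 0.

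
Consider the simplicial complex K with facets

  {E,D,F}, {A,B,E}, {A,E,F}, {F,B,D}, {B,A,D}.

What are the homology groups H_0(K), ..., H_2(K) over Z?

Take the total order A < B < D < E < F on the vertex set. Then K (dimension 2) consists of the simplices:

  0-simplices (5): A, B, D, E, F
  1-simplices (10): AB, AD, AE, AF, BD, BE, BF, DE, DF, EF
  2-simplices (5): ABD, ABE, AEF, BDF, DEF

giving chain groups C_0 ≅ Z^5, C_1 ≅ Z^10, C_2 ≅ Z^5.

Boundary ∂_1: C_1 → C_0 is given by ∂[p,q] = [q] − [p].
This gives a 5×10 integer matrix of rank 4; reducing to Smith normal form yields diagonal entries (1,1,1,1).

The boundary map ∂_2: C_2 → C_1 sends each 2-simplex [p,q,r] to [q,r] − [p,r] + [p,q]. For instance
  ∂ABE = BE − AE + AB,
  ∂ABD = BD − AD + AB.
The resulting 10×5 matrix has rank 5, and its Smith normal form has invariant factors (1,1,1,1,1).

Computing H_k = (kernel of ∂_k) / (image of ∂_{k+1}):

  H_0: rank C_0 − rank ∂_1 = 5 − 4 = 1, and the invariant factors of ∂_1 are all 1, so H_0 ≅ Z.
  H_1: rank ker ∂_1 − rank ∂_2 = (10 − 4) − 5 = 1, and the invariant factors of ∂_2 are all 1, so H_1 ≅ Z.
  H_2: rank ker ∂_2 − rank ∂_3 = (5 − 5) − 0 = 0, and there is no ∂_3, so H_2 ≅ 0.

(K is a triangulation of the Möbius band.)

H_0 ≅ Z,  H_1 ≅ Z,  H_2 = 0.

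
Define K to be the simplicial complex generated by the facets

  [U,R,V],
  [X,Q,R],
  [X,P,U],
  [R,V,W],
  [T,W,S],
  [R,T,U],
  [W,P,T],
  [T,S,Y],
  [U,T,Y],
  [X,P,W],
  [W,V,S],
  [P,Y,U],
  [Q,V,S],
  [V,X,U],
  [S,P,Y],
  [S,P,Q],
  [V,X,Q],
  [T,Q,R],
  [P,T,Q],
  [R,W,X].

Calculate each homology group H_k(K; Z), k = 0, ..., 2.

Fix the vertex order P < Q < R < S < T < U < V < W < X < Y and write every simplex with vertices in increasing order. Then dim K = 2 and the simplices of K are:

  0-simplices (10): P, Q, R, S, T, U, V, W, X, Y
  1-simplices (30): PQ, PS, PT, PU, PW, PX, PY, QR, QS, QT, QV, QX, RT, RU, RV, RW, RX, ST, SV, SW, SY, TU, TW, TY, UV, UX, UY, VW, VX, WX
  2-simplices (20): PQS, PQT, PSY, PTW, PUX, PUY, PWX, QRT, QRX, QSV, QVX, RTU, RUV, RVW, RWX, STW, STY, SVW, TUY, UVX

so the chain groups are C_0 ≅ Z^10, C_1 ≅ Z^30, C_2 ≅ Z^20.

The boundary map ∂_1: C_1 → C_0 maps an edge to its endpoints' difference, ∂[p,q] = q − p. For instance
  ∂PY = Y − P.
The resulting 10×30 matrix has rank 9, and its Smith normal form has invariant factors (1,1,1,1,1,1,1,1,1).

Boundary ∂_2: C_2 → C_1 maps a triangle to the signed sum of its edges. For instance
  ∂TUY = UY − TY + TU,
  ∂PQT = QT − PT + PQ.
This gives a 30×20 integer matrix of rank 20; reducing to Smith normal form yields diagonal entries (1,1,1,1,1,1,1,1,1,1,1,1,1,1,1,1,1,1,1,2).

Now H_k = ker ∂_k / im ∂_{k+1}, so:

  H_0: rank C_0 − rank ∂_1 = 10 − 9 = 1, and the invariant factors of ∂_1 are all 1, so H_0 = Z.
  H_1: rank ker ∂_1 − rank ∂_2 = (30 − 9) − 20 = 1, and ∂_2 has invariant factor 2 > 1, so H_1 = Z ⊕ Z/2.
  H_2: rank ker ∂_2 − rank ∂_3 = (20 − 20) − 0 = 0, and there is no ∂_3, so H_2 = 0.

H_0 ≅ Z,  H_1 ≅ Z ⊕ Z/2,  H_2 = 0.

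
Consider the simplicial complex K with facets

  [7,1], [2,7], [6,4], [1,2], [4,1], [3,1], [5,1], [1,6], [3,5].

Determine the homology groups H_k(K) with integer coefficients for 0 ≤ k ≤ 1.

H_0 = Z,  H_1 = Z^3.

Take the total order 1 < 2 < 3 < 4 < 5 < 6 < 7 on the vertex set. Then K (dimension 1) consists of the simplices:

  0-simplices (7): [1], [2], [3], [4], [5], [6], [7]
  1-simplices (9): [1,2], [1,3], [1,4], [1,5], [1,6], [1,7], [2,7], [3,5], [4,6]

giving chain groups C_0 ≅ Z^7, C_1 ≅ Z^9.

∂_1: C_1 → C_0 is given by ∂[p,q] = [q] − [p].
The 7×9 boundary matrix has rank 6 and Smith normal form diag(1,1,1,1,1,1).

Now H_k = ker ∂_k / im ∂_{k+1}, so:

  H_0: rank C_0 − rank ∂_1 = 7 − 6 = 1, and the invariant factors of ∂_1 are all 1, so H_0 = Z.
  H_1: rank ker ∂_1 − rank ∂_2 = (9 − 6) − 0 = 3, and there is no ∂_2, so H_1 = Z^3.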